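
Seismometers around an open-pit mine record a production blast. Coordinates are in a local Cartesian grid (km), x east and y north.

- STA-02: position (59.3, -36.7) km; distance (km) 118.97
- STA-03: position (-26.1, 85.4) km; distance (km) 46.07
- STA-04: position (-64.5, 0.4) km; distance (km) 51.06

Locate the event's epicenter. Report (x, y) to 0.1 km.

Circle about each station: (x − 59.3)² + (y + 36.7)² = 118.97²; (x + 26.1)² + (y − 85.4)² = 46.07²; (x + 64.5)² + (y − 0.4)² = 51.06².
Subtracting pairs of circle equations eliminates x²+y² and gives linear equations (the radical axes):
-170.8 x + 244.2 y = 15142.41
-247.6 x + 74.2 y = 10843.77
Solving the 2×2 system: x ≈ -31.9, y ≈ 39.7 km.

x ≈ -31.9 km, y ≈ 39.7 km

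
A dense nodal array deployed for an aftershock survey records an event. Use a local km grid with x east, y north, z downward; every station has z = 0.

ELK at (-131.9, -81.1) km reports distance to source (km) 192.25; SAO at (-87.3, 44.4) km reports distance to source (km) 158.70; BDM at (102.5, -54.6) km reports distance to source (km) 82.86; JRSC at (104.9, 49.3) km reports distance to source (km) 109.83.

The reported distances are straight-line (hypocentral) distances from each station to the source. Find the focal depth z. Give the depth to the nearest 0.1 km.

Each station gives a sphere (x−x_i)² + (y−y_i)² + z² = d_i² (stations at z=0).
Subtracting the ELK sphere from SAO and BDM: z² cancels, leaving linear equations in x and y:
89.2 x + 251.0 y = -2607.80
468.8 x + 53.0 y = 19606.87
Solving: x ≈ 44.798, y ≈ -26.310 km (keep extra digits for the depth step; rounded: 44.8, -26.3).
Then from the ELK sphere: z² = 192.25² − (x + 131.9)² − (y + 81.1)² with x = 44.798, y = -26.310, so z ≈ 52.306 ≈ 52.3 km.
Check against JRSC (with the unrounded solution): distance 109.84 ≈ 109.83 km. ✓

z ≈ 52.3 km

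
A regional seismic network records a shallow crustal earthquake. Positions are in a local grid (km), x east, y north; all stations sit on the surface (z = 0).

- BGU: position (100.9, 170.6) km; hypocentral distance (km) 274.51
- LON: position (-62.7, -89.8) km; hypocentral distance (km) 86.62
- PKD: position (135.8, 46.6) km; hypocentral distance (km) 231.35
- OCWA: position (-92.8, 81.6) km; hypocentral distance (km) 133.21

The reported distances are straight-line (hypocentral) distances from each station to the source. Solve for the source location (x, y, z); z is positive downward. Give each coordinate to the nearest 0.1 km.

(-71.6, -32.9, 64.7)

Each station gives a sphere (x−x_i)² + (y−y_i)² + z² = d_i² (stations at z=0).
Subtracting the BGU sphere from LON and PKD: z² cancels, leaving linear equations in x and y:
-327.2 x − 520.8 y = 40562.88
69.8 x − 248.0 y = 3160.95
Solving: x ≈ -71.605, y ≈ -32.899 km (keep extra digits for the depth step; rounded: -71.6, -32.9).
Then from the BGU sphere: z² = 274.51² − (x − 100.9)² − (y − 170.6)² with x = -71.605, y = -32.899, so z ≈ 64.699 ≈ 64.7 km.
Check against OCWA (with the unrounded solution): distance 133.21 ≈ 133.21 km. ✓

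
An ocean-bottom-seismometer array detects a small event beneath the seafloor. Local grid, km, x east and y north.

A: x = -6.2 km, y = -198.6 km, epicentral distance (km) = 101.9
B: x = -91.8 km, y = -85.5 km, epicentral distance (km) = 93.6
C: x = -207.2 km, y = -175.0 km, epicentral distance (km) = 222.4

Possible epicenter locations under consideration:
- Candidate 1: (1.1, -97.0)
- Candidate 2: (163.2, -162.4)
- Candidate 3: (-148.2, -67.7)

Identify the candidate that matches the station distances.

For each candidate, compare |candidate − station| to the reported distance:
Candidate 1: residuals A 0.0, B 0.0, C 0.0 → max 0.0 km
Candidate 2: residuals A 71.3, B 172.7, C 148.2 → max 172.7 km
Candidate 3: residuals A 91.2, B 34.5, C 99.9 → max 99.9 km
Only Candidate 1 has all residuals ≈ 0.

Candidate 1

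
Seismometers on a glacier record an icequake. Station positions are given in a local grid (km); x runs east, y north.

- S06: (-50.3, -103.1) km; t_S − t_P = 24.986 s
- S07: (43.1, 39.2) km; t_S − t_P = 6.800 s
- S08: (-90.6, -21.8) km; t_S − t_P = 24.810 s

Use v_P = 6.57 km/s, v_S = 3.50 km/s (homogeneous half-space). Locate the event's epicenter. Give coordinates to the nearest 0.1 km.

Distance from S−P lag: d = Δt · v_P v_S / (v_P − v_S) = Δt · (6.57·3.50)/(6.57−3.50) ≈ 7.4902·Δt.
So d_S06 = 187.15, d_S07 = 50.93, d_S08 = 185.83 km.
Circle about each station: (x + 50.3)² + (y + 103.1)² = 187.15²; (x − 43.1)² + (y − 39.2)² = 50.93²; (x + 90.6)² + (y + 21.8)² = 185.83².
Subtracting pairs of circle equations eliminates x²+y² and gives linear equations (the radical axes):
186.8 x + 284.6 y = 22665.81
-80.6 x + 162.6 y = -3983.77
Solving the 2×2 system: x ≈ 90.4, y ≈ 20.3 km.

90.4 km east, 20.3 km north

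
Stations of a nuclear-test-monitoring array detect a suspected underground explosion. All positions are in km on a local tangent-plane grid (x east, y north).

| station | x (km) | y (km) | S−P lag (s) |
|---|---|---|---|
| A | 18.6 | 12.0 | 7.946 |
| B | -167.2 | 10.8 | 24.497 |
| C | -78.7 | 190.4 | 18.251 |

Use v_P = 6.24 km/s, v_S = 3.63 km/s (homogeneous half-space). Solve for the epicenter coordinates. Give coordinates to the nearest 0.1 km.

34.1 km east, 79.2 km north

Distance from S−P lag: d = Δt · v_P v_S / (v_P − v_S) = Δt · (6.24·3.63)/(6.24−3.63) ≈ 8.6786·Δt.
So d_A = 68.96, d_B = 212.60, d_C = 158.39 km.
Circle about each station: (x − 18.6)² + (y − 12.0)² = 68.96²; (x + 167.2)² + (y − 10.8)² = 212.60²; (x + 78.7)² + (y − 190.4)² = 158.39².
Subtracting the A equation from the B and C equations removes the quadratic terms:
-371.6 x − 2.4 y = -12860.76
-194.6 x + 356.8 y = 21623.98
Solving the 2×2 system: x ≈ 34.1, y ≈ 79.2 km.
Check against A (with the unrounded x, y): √((x − 18.6)²+(y − 12.0)²) = 68.97 ≈ 68.96 km. ✓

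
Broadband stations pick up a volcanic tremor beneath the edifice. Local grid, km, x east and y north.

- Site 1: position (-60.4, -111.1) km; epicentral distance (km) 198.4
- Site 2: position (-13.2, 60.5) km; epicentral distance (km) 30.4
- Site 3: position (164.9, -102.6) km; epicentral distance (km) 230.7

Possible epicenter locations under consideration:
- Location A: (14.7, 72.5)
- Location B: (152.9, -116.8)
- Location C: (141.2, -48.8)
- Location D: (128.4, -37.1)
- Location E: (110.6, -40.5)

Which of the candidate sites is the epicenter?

For each candidate, compare |candidate − station| to the reported distance:
Location A: residuals Site 1 0.0, Site 2 0.0, Site 3 0.0 → max 0.0 km
Location B: residuals Site 1 15.0, Site 2 212.5, Site 3 212.1 → max 212.5 km
Location C: residuals Site 1 12.6, Site 2 158.8, Site 3 171.9 → max 171.9 km
Location D: residuals Site 1 4.4, Site 2 141.6, Site 3 155.7 → max 155.7 km
Location E: residuals Site 1 13.4, Site 2 129.4, Site 3 148.2 → max 148.2 km
Only Location A has all residuals ≈ 0.

Location A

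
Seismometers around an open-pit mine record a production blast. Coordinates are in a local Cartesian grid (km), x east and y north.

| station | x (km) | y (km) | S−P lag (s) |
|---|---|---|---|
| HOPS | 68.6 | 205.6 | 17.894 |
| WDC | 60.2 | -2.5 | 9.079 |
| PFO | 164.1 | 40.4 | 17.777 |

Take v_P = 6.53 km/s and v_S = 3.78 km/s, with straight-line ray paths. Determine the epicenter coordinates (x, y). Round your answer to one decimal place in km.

Distance from S−P lag: d = Δt · v_P v_S / (v_P − v_S) = Δt · (6.53·3.78)/(6.53−3.78) ≈ 8.9758·Δt.
So d_HOPS = 160.61, d_WDC = 81.49, d_PFO = 159.56 km.
Circle about each station: (x − 68.6)² + (y − 205.6)² = 160.61²; (x − 60.2)² + (y + 2.5)² = 81.49²; (x − 164.1)² + (y − 40.4)² = 159.56².
Subtracting the HOPS equation from the WDC and PFO equations removes the quadratic terms:
-16.8 x − 416.2 y = -24192.08
191.0 x − 330.4 y = -18080.17
Solving the 2×2 system: x ≈ 5.5, y ≈ 57.9 km.

5.5 km east, 57.9 km north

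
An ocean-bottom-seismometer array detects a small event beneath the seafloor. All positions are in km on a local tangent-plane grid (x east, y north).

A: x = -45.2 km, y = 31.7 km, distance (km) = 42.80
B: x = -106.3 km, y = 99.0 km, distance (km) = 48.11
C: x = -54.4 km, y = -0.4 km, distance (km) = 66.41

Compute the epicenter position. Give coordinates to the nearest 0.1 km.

Circle about each station: (x + 45.2)² + (y − 31.7)² = 42.80²; (x + 106.3)² + (y − 99.0)² = 48.11²; (x + 54.4)² + (y + 0.4)² = 66.41².
Subtracting the A equation from the B and C equations removes the quadratic terms:
-122.2 x + 134.6 y = 17570.03
-18.4 x − 64.2 y = -2666.86
Solving the 2×2 system: x ≈ -74.5, y ≈ 62.9 km.

x ≈ -74.5 km, y ≈ 62.9 km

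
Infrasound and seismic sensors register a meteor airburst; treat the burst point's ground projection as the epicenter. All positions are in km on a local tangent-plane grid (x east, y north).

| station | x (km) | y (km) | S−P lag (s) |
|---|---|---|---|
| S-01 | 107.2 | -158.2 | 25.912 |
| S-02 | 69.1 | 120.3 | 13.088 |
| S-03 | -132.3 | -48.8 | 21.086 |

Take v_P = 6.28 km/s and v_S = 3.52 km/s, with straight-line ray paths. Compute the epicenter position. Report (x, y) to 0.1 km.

(17.6, 29.0)

Distance from S−P lag: d = Δt · v_P v_S / (v_P − v_S) = Δt · (6.28·3.52)/(6.28−3.52) ≈ 8.0093·Δt.
So d_S-01 = 207.54, d_S-02 = 104.83, d_S-03 = 168.88 km.
Circle about each station: (x − 107.2)² + (y + 158.2)² = 207.54²; (x − 69.1)² + (y − 120.3)² = 104.83²; (x + 132.3)² + (y + 48.8)² = 168.88².
Subtracting the S-01 equation from the S-02 and S-03 equations removes the quadratic terms:
-76.2 x + 557.0 y = 14811.34
-479.0 x + 218.8 y = -2081.95
Solving the 2×2 system: x ≈ 17.6, y ≈ 29.0 km.
Check against S-01 (with the unrounded x, y): √((x − 107.2)²+(y + 158.2)²) = 207.54 ≈ 207.54 km. ✓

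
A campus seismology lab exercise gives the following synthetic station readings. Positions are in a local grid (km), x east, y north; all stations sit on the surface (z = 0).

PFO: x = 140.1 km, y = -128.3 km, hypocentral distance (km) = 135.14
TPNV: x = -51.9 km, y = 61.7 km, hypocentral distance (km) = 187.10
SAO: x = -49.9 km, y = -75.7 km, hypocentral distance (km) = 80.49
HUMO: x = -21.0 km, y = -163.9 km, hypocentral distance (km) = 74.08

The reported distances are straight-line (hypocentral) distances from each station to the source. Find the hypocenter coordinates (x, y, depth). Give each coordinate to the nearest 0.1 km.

Each station gives a sphere (x−x_i)² + (y−y_i)² + z² = d_i² (stations at z=0).
Subtracting the PFO sphere from TPNV and SAO: z² cancels, leaving linear equations in x and y:
-384.0 x + 380.0 y = -46331.99
-380.0 x + 105.2 y = -16084.22
Solving: x ≈ 11.902, y ≈ -109.899 km (keep extra digits for the depth step; rounded: 11.9, -109.9).
Then from the PFO sphere: z² = 135.14² − (x − 140.1)² − (y + 128.3)² with x = 11.902, y = -109.899, so z ≈ 38.594 ≈ 38.6 km.
Check against HUMO (with the unrounded solution): distance 74.08 ≈ 74.08 km. ✓

(11.9, -109.9, 38.6)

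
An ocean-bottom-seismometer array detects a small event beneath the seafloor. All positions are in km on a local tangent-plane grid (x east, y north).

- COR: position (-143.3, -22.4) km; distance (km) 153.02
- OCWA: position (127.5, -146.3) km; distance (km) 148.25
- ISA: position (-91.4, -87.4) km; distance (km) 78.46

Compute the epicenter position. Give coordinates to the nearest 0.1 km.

Circle about each station: (x + 143.3)² + (y + 22.4)² = 153.02²; (x − 127.5)² + (y + 146.3)² = 148.25²; (x + 91.4)² + (y + 87.4)² = 78.46².
Subtracting the COR equation from the OCWA and ISA equations removes the quadratic terms:
541.6 x − 247.8 y = 18060.35
103.8 x − 130.0 y = 12215.22
Solving the 2×2 system: x ≈ -15.2, y ≈ -106.1 km.

x ≈ -15.2 km, y ≈ -106.1 km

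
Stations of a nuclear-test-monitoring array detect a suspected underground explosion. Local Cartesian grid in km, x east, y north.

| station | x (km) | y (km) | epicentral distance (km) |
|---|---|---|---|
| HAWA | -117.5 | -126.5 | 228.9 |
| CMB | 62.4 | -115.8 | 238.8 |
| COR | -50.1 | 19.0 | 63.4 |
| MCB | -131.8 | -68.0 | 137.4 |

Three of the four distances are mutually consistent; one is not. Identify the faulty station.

Solve using three stations at a time. Using CMB, COR, MCB (subtract circle equations pairwise → linear system) gives (x, y) ≈ (-94.5, 64.2).
Distances from that point to each station vs reported:
  HAWA: calculated 192.1 vs reported 228.9 → residual 36.8 km
  CMB: calculated 238.8 vs reported 238.8 → residual 0.0 km
  COR: calculated 63.4 vs reported 63.4 → residual 0.0 km
  MCB: calculated 137.4 vs reported 137.4 → residual 0.0 km
CMB, COR, MCB are mutually consistent (residuals ≈ 0); HAWA is off by 36.8 km.

HAWA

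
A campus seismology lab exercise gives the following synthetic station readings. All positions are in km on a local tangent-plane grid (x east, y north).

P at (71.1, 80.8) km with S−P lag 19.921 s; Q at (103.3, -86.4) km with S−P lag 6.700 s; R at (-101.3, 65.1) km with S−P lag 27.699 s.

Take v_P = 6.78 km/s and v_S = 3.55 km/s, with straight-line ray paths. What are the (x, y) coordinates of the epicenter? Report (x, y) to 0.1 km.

Distance from S−P lag: d = Δt · v_P v_S / (v_P − v_S) = Δt · (6.78·3.55)/(6.78−3.55) ≈ 7.4517·Δt.
So d_P = 148.45, d_Q = 49.93, d_R = 206.40 km.
Circle about each station: (x − 71.1)² + (y − 80.8)² = 148.45²; (x − 103.3)² + (y + 86.4)² = 49.93²; (x + 101.3)² + (y − 65.1)² = 206.40².
Subtracting the P equation from the Q and R equations removes the quadratic terms:
64.4 x − 334.4 y = 26096.40
-344.8 x − 31.4 y = -17647.71
Solving the 2×2 system: x ≈ 57.3, y ≈ -67.0 km.
Check against P (with the unrounded x, y): √((x − 71.1)²+(y − 80.8)²) = 148.45 ≈ 148.45 km. ✓

(57.3, -67.0)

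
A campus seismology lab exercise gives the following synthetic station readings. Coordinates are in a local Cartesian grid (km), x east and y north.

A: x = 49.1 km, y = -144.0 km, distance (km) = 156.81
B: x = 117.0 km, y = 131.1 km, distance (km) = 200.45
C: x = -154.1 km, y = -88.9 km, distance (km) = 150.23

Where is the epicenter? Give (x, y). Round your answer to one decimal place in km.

Circle about each station: (x − 49.1)² + (y + 144.0)² = 156.81²; (x − 117.0)² + (y − 131.1)² = 200.45²; (x + 154.1)² + (y + 88.9)² = 150.23².
Subtracting pairs of circle equations eliminates x²+y² and gives linear equations (the radical axes):
135.8 x + 550.2 y = -7861.43
-406.4 x + 110.2 y = 10523.53
Solving the 2×2 system: x ≈ -27.9, y ≈ -7.4 km.

x ≈ -27.9 km, y ≈ -7.4 km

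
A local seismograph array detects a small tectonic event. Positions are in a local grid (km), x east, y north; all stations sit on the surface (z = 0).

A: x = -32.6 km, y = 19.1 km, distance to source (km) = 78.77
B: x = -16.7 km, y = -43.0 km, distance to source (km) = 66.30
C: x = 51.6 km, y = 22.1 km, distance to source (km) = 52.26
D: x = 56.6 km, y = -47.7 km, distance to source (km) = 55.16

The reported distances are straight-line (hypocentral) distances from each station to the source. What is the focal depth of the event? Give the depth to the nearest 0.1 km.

33.8 km

Each station gives a sphere (x−x_i)² + (y−y_i)² + z² = d_i² (stations at z=0).
Subtracting the A sphere from B and C: z² cancels, leaving linear equations in x and y:
31.8 x − 124.2 y = 2509.34
168.4 x + 6.0 y = 5197.01
Solving: x ≈ 31.295, y ≈ -12.191 km (keep extra digits for the depth step; rounded: 31.3, -12.2).
Then from the A sphere: z² = 78.77² − (x + 32.6)² − (y − 19.1)² with x = 31.295, y = -12.191, so z ≈ 33.809 ≈ 33.8 km.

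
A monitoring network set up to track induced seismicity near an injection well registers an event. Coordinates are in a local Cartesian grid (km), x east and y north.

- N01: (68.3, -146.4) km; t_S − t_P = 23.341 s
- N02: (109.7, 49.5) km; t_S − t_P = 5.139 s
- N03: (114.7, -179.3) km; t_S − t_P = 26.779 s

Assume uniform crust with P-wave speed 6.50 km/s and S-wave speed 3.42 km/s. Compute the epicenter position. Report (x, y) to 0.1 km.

Distance from S−P lag: d = Δt · v_P v_S / (v_P − v_S) = Δt · (6.50·3.42)/(6.50−3.42) ≈ 7.2175·Δt.
So d_N01 = 168.46, d_N02 = 37.09, d_N03 = 193.28 km.
Circle about each station: (x − 68.3)² + (y + 146.4)² = 168.46²; (x − 109.7)² + (y − 49.5)² = 37.09²; (x − 114.7)² + (y + 179.3)² = 193.28².
Subtracting the N01 equation from the N02 and N03 equations removes the quadratic terms:
82.8 x + 391.8 y = 15389.59
92.8 x − 65.8 y = 10228.34
Solving the 2×2 system: x ≈ 120.1, y ≈ 13.9 km.

x ≈ 120.1 km, y ≈ 13.9 km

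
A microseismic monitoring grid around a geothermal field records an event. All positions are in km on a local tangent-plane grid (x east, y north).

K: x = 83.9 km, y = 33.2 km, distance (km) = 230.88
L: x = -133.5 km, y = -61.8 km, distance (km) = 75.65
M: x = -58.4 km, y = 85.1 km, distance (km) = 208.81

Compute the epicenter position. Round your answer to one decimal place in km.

Circle about each station: (x − 83.9)² + (y − 33.2)² = 230.88²; (x + 133.5)² + (y + 61.8)² = 75.65²; (x + 58.4)² + (y − 85.1)² = 208.81².
Subtracting pairs of circle equations eliminates x²+y² and gives linear equations (the radical axes):
-434.8 x − 190.0 y = 61082.69
-284.6 x + 103.8 y = 12215.08
Solving the 2×2 system: x ≈ -87.3, y ≈ -121.7 km.

-87.3 km east, -121.7 km north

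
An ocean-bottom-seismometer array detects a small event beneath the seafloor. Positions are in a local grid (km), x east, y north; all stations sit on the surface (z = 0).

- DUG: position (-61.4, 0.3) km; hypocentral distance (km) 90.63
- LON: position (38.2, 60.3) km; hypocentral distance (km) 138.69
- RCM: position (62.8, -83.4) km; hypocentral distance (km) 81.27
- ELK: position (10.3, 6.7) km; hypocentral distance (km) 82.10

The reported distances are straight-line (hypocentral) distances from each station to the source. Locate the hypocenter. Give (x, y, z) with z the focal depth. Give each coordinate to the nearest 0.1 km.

x ≈ -9.1 km, y ≈ -65.7 km, depth ≈ 33.5 km

Each station gives a sphere (x−x_i)² + (y−y_i)² + z² = d_i² (stations at z=0).
Subtracting the DUG sphere from LON and RCM: z² cancels, leaving linear equations in x and y:
199.2 x + 120.0 y = -9695.84
248.4 x − 167.4 y = 8738.33
Solving: x ≈ -9.097, y ≈ -65.698 km (keep extra digits for the depth step; rounded: -9.1, -65.7).
Then from the DUG sphere: z² = 90.63² − (x + 61.4)² − (y − 0.3)² with x = -9.097, y = -65.698, so z ≈ 33.503 ≈ 33.5 km.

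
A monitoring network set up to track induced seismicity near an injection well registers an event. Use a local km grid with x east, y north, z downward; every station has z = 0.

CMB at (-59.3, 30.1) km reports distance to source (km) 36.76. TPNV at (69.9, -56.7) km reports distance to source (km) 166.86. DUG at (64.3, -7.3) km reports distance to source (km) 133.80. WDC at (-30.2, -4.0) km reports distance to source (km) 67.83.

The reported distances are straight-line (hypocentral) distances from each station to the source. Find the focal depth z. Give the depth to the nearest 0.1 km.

25.6 km

Each station gives a sphere (x−x_i)² + (y−y_i)² + z² = d_i² (stations at z=0).
Subtracting the CMB sphere from TPNV and DUG: z² cancels, leaving linear equations in x and y:
258.4 x − 173.6 y = -22812.56
247.2 x − 74.8 y = -16785.86
Solving: x ≈ -51.203, y ≈ 55.195 km (keep extra digits for the depth step; rounded: -51.2, 55.2).
Then from the CMB sphere: z² = 36.76² − (x + 59.3)² − (y − 30.1)² with x = -51.203, y = 55.195, so z ≈ 25.612 ≈ 25.6 km.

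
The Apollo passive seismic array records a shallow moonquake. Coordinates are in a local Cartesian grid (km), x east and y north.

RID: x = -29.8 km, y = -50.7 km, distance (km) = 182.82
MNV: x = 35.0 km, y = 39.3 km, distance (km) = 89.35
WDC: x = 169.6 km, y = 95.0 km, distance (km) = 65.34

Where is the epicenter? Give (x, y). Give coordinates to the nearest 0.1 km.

Circle about each station: (x + 29.8)² + (y + 50.7)² = 182.82²; (x − 35.0)² + (y − 39.3)² = 89.35²; (x − 169.6)² + (y − 95.0)² = 65.34².
Subtracting pairs of circle equations eliminates x²+y² and gives linear equations (the radical axes):
129.6 x + 180.0 y = 24750.69
398.8 x + 291.4 y = 63484.47
Solving the 2×2 system: x ≈ 123.9, y ≈ 48.3 km.

(123.9, 48.3)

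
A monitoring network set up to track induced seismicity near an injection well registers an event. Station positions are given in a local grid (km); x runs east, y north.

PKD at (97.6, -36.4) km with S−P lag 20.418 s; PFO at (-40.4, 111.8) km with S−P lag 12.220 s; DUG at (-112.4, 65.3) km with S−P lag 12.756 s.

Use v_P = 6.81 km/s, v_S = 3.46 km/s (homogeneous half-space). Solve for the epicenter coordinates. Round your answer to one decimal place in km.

-31.6 km east, 26.3 km north

Distance from S−P lag: d = Δt · v_P v_S / (v_P − v_S) = Δt · (6.81·3.46)/(6.81−3.46) ≈ 7.0336·Δt.
So d_PKD = 143.61, d_PFO = 85.95, d_DUG = 89.72 km.
Circle about each station: (x − 97.6)² + (y + 36.4)² = 143.61²; (x + 40.4)² + (y − 111.8)² = 85.95²; (x + 112.4)² + (y − 65.3)² = 89.72².
Subtracting the PKD equation from the PFO and DUG equations removes the quadratic terms:
-276.0 x + 296.4 y = 16517.11
-420.0 x + 203.4 y = 18621.28
Solving the 2×2 system: x ≈ -31.6, y ≈ 26.3 km.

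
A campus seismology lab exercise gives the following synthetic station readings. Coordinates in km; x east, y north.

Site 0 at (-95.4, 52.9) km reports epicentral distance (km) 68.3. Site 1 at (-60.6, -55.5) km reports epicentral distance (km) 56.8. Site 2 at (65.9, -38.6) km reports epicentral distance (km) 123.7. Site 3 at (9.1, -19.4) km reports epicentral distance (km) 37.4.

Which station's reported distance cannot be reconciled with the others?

Site 3

Solve using three stations at a time. Using Site 0, Site 1, Site 2 (subtract circle equations pairwise → linear system) gives (x, y) ≈ (-51.4, 0.6).
Distances from that point to each station vs reported:
  Site 0: calculated 68.3 vs reported 68.3 → residual 0.0 km
  Site 1: calculated 56.8 vs reported 56.8 → residual 0.0 km
  Site 2: calculated 123.7 vs reported 123.7 → residual 0.0 km
  Site 3: calculated 63.8 vs reported 37.4 → residual 26.4 km
Site 0, Site 1, Site 2 are mutually consistent (residuals ≈ 0); Site 3 is off by 26.4 km.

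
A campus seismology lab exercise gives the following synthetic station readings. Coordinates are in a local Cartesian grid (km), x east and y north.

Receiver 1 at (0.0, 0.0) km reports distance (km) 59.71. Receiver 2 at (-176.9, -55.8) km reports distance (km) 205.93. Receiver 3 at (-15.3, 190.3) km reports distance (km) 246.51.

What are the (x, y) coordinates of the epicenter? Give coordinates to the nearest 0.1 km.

(29.0, -52.2)

Circle about each station: x² + y² = 59.71²; (x + 176.9)² + (y + 55.8)² = 205.93²; (x + 15.3)² + (y − 190.3)² = 246.51².
Subtracting the Receiver 1 equation from the Receiver 2 and Receiver 3 equations removes the quadratic terms:
-353.8 x − 111.6 y = -4434.63
-30.6 x + 380.6 y = -20753.72
Solving the 2×2 system: x ≈ 29.0, y ≈ -52.2 km.
Check against Receiver 1 (with the unrounded x, y): √(x²+y²) = 59.71 ≈ 59.71 km. ✓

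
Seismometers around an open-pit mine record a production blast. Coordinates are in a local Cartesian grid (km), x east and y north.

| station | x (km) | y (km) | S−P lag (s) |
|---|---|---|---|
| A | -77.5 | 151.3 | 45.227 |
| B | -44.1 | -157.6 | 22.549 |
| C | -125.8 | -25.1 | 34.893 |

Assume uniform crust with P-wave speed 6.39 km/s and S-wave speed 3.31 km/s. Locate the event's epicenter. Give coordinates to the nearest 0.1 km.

100.8 km east, -103.0 km north

Distance from S−P lag: d = Δt · v_P v_S / (v_P − v_S) = Δt · (6.39·3.31)/(6.39−3.31) ≈ 6.8672·Δt.
So d_A = 310.58, d_B = 154.85, d_C = 239.62 km.
Circle about each station: (x + 77.5)² + (y − 151.3)² = 310.58²; (x + 44.1)² + (y + 157.6)² = 154.85²; (x + 125.8)² + (y + 25.1)² = 239.62².
Subtracting the A equation from the B and C equations removes the quadratic terms:
66.8 x − 617.8 y = 70366.04
-96.6 x − 352.8 y = 26599.90
Solving the 2×2 system: x ≈ 100.8, y ≈ -103.0 km.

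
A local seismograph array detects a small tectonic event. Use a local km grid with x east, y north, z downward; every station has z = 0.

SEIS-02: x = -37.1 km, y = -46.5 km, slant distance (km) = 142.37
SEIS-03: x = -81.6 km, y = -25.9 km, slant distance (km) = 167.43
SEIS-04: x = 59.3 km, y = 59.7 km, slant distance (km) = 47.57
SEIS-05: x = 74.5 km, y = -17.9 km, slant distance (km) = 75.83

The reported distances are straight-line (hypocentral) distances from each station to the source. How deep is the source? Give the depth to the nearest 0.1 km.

depth ≈ 44.2 km

Each station gives a sphere (x−x_i)² + (y−y_i)² + z² = d_i² (stations at z=0).
Subtracting the SEIS-02 sphere from SEIS-03 and SEIS-04: z² cancels, leaving linear equations in x and y:
-89.0 x + 41.2 y = -3972.88
192.8 x + 212.4 y = 21548.23
Solving: x ≈ 64.500, y ≈ 42.903 km (keep extra digits for the depth step; rounded: 64.5, 42.9).
Then from the SEIS-02 sphere: z² = 142.37² − (x + 37.1)² − (y + 46.5)² with x = 64.500, y = 42.903, so z ≈ 44.201 ≈ 44.2 km.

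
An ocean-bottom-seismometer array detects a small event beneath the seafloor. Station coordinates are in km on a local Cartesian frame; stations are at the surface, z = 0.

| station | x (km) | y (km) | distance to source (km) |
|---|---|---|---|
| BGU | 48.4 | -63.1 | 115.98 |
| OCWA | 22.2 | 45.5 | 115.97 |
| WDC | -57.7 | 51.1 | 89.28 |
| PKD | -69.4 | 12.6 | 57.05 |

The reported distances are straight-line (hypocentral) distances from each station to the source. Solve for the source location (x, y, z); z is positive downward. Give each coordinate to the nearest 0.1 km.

Each station gives a sphere (x−x_i)² + (y−y_i)² + z² = d_i² (stations at z=0).
Subtracting the BGU sphere from OCWA and WDC: z² cancels, leaving linear equations in x and y:
-52.4 x + 217.2 y = -3758.76
-212.2 x + 228.4 y = 5096.77
Solving: x ≈ -57.603, y ≈ -31.202 km (keep extra digits for the depth step; rounded: -57.6, -31.2).
Then from the BGU sphere: z² = 115.98² − (x − 48.4)² − (y + 63.1)² with x = -57.603, y = -31.202, so z ≈ 34.601 ≈ 34.6 km.

x ≈ -57.6 km, y ≈ -31.2 km, depth ≈ 34.6 km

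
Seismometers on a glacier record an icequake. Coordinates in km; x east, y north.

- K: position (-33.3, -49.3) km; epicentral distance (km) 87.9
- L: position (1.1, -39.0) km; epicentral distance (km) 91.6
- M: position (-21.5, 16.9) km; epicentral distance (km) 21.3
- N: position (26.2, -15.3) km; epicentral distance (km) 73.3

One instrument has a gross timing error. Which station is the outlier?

L

Solve using three stations at a time. Using K, M, N (subtract circle equations pairwise → linear system) gives (x, y) ≈ (-24.0, 38.1).
Distances from that point to each station vs reported:
  K: calculated 87.9 vs reported 87.9 → residual 0.0 km
  L: calculated 81.1 vs reported 91.6 → residual 10.5 km
  M: calculated 21.4 vs reported 21.3 → residual 0.1 km
  N: calculated 73.3 vs reported 73.3 → residual 0.0 km
K, M, N are mutually consistent (residuals ≈ 0); L is off by 10.5 km.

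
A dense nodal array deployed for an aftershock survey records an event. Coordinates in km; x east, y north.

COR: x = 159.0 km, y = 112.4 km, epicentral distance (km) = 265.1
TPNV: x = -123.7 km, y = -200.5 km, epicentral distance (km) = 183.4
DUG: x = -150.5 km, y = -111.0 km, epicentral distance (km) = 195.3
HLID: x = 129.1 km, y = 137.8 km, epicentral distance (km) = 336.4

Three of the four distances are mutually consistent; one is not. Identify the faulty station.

HLID

Solve using three stations at a time. Using COR, TPNV, DUG (subtract circle equations pairwise → linear system) gives (x, y) ≈ (44.2, -126.6).
Distances from that point to each station vs reported:
  COR: calculated 265.1 vs reported 265.1 → residual 0.0 km
  TPNV: calculated 183.5 vs reported 183.4 → residual 0.1 km
  DUG: calculated 195.4 vs reported 195.3 → residual 0.1 km
  HLID: calculated 277.7 vs reported 336.4 → residual 58.7 km
COR, TPNV, DUG are mutually consistent (residuals ≈ 0); HLID is off by 58.7 km.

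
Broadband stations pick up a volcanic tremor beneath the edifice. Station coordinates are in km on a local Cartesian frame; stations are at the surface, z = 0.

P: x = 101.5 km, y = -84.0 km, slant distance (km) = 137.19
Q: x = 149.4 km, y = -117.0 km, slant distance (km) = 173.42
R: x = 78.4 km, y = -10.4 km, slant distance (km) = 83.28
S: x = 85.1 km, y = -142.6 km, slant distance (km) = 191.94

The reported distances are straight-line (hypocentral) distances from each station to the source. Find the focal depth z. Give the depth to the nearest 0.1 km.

depth ≈ 63.3 km

Each station gives a sphere (x−x_i)² + (y−y_i)² + z² = d_i² (stations at z=0).
Subtracting the P sphere from Q and R: z² cancels, leaving linear equations in x and y:
95.8 x − 66.0 y = 7397.71
-46.2 x + 147.2 y = 782.01
Solving: x ≈ 103.194, y ≈ 37.701 km (keep extra digits for the depth step; rounded: 103.2, 37.7).
Then from the P sphere: z² = 137.19² − (x − 101.5)² − (y + 84.0)² with x = 103.194, y = 37.701, so z ≈ 63.302 ≈ 63.3 km.
Check against S (with the unrounded solution): distance 191.95 ≈ 191.94 km. ✓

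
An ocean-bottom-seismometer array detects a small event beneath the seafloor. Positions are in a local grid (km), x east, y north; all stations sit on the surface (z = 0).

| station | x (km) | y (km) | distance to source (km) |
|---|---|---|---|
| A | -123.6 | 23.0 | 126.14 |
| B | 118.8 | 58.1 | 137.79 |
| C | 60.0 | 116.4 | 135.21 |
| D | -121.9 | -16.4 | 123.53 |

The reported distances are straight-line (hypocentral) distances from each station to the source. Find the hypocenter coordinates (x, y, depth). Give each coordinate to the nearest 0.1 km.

Each station gives a sphere (x−x_i)² + (y−y_i)² + z² = d_i² (stations at z=0).
Subtracting the A sphere from B and C: z² cancels, leaving linear equations in x and y:
484.8 x + 70.2 y = -1391.69
367.2 x + 186.8 y = -1027.44
Solving: x ≈ -2.900, y ≈ 0.200 km (keep extra digits for the depth step; rounded: -2.9, 0.2).
Then from the A sphere: z² = 126.14² − (x + 123.6)² − (y − 23.0)² with x = -2.900, y = 0.200, so z ≈ 28.687 ≈ 28.7 km.

(-2.9, 0.2, 28.7)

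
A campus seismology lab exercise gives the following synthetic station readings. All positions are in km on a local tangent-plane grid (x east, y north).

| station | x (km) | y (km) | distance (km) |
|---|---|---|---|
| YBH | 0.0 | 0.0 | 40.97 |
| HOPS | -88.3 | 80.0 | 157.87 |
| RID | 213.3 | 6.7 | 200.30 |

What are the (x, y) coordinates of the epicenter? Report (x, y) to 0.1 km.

x ≈ 17.8 km, y ≈ -36.9 km

Circle about each station: x² + y² = 40.97²; (x + 88.3)² + (y − 80.0)² = 157.87²; (x − 213.3)² + (y − 6.7)² = 200.30².
Subtracting the YBH equation from the HOPS and RID equations removes the quadratic terms:
-176.6 x + 160.0 y = -9047.51
426.6 x + 13.4 y = 7100.23
Solving the 2×2 system: x ≈ 17.8, y ≈ -36.9 km.
Check against YBH (with the unrounded x, y): √(x²+y²) = 40.97 ≈ 40.97 km. ✓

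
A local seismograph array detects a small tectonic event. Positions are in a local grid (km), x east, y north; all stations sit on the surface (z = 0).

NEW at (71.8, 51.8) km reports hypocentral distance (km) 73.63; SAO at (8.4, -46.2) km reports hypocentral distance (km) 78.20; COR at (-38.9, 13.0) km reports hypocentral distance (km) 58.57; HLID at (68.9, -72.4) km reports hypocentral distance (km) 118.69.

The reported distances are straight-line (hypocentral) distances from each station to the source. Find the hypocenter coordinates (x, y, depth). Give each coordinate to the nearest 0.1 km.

Each station gives a sphere (x−x_i)² + (y−y_i)² + z² = d_i² (stations at z=0).
Subtracting the NEW sphere from SAO and COR: z² cancels, leaving linear equations in x and y:
-126.8 x − 196.0 y = -6327.34
-221.4 x − 77.6 y = -4165.34
Solving: x ≈ 9.698, y ≈ 26.009 km (keep extra digits for the depth step; rounded: 9.7, 26.0).
Then from the NEW sphere: z² = 73.63² − (x − 71.8)² − (y − 51.8)² with x = 9.698, y = 26.009, so z ≈ 29.992 ≈ 30.0 km.
Check against HLID (with the unrounded solution): distance 118.70 ≈ 118.69 km. ✓

(9.7, 26.0, 30.0)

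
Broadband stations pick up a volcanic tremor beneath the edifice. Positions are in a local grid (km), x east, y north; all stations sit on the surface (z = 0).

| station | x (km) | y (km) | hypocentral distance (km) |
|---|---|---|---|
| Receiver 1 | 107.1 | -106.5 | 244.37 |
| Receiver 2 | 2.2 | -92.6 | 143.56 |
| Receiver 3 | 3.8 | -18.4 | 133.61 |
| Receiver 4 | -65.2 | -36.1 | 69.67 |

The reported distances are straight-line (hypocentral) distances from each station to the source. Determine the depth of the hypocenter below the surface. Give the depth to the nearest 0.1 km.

depth ≈ 38.7 km

Each station gives a sphere (x−x_i)² + (y−y_i)² + z² = d_i² (stations at z=0).
Subtracting the Receiver 1 sphere from Receiver 2 and Receiver 3: z² cancels, leaving linear equations in x and y:
-209.8 x + 27.8 y = 24874.16
-206.6 x + 176.2 y = 19405.40
Solving: x ≈ -123.093, y ≈ -34.197 km (keep extra digits for the depth step; rounded: -123.1, -34.2).
Then from the Receiver 1 sphere: z² = 244.37² − (x − 107.1)² − (y + 106.5)² with x = -123.093, y = -34.197, so z ≈ 38.732 ≈ 38.7 km.
Check against Receiver 4 (with the unrounded solution): distance 69.68 ≈ 69.67 km. ✓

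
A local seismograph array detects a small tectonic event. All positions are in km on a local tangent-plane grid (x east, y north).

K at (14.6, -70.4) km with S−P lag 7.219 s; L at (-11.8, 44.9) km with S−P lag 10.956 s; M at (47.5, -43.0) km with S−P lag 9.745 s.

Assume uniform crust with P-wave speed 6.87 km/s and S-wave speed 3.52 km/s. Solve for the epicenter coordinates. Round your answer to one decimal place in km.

(-22.2, -33.5)

Distance from S−P lag: d = Δt · v_P v_S / (v_P − v_S) = Δt · (6.87·3.52)/(6.87−3.52) ≈ 7.2186·Δt.
So d_K = 52.11, d_L = 79.09, d_M = 70.35 km.
Circle about each station: (x − 14.6)² + (y + 70.4)² = 52.11²; (x + 11.8)² + (y − 44.9)² = 79.09²; (x − 47.5)² + (y + 43.0)² = 70.35².
Subtracting pairs of circle equations eliminates x²+y² and gives linear equations (the radical axes):
-52.8 x + 230.6 y = -6553.85
65.8 x + 54.8 y = -3297.74
Solving the 2×2 system: x ≈ -22.2, y ≈ -33.5 km.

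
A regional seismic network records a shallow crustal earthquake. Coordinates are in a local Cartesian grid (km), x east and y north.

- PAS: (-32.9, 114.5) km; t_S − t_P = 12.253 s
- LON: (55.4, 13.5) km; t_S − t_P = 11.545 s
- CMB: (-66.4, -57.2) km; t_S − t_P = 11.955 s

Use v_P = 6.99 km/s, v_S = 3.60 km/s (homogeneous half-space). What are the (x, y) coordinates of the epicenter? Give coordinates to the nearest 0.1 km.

Distance from S−P lag: d = Δt · v_P v_S / (v_P − v_S) = Δt · (6.99·3.60)/(6.99−3.60) ≈ 7.4230·Δt.
So d_PAS = 90.95, d_LON = 85.70, d_CMB = 88.74 km.
Circle about each station: (x + 32.9)² + (y − 114.5)² = 90.95²; (x − 55.4)² + (y − 13.5)² = 85.70²; (x + 66.4)² + (y + 57.2)² = 88.74².
Subtracting the PAS equation from the LON and CMB equations removes the quadratic terms:
176.6 x − 202.0 y = -10013.84
-67.0 x − 343.4 y = -6114.75
Solving the 2×2 system: x ≈ -29.7, y ≈ 23.6 km.

(-29.7, 23.6)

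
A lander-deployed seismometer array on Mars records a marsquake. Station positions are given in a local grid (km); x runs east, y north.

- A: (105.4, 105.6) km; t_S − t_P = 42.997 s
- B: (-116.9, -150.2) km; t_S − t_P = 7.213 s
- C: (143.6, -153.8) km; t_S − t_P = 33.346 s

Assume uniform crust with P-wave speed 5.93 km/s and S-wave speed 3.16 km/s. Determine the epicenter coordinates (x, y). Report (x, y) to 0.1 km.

-79.3 km east, -119.1 km north

Distance from S−P lag: d = Δt · v_P v_S / (v_P − v_S) = Δt · (5.93·3.16)/(5.93−3.16) ≈ 6.7649·Δt.
So d_A = 290.87, d_B = 48.80, d_C = 225.58 km.
Circle about each station: (x − 105.4)² + (y − 105.6)² = 290.87²; (x + 116.9)² + (y + 150.2)² = 48.80²; (x − 143.6)² + (y + 153.8)² = 225.58².
Subtracting the A equation from the B and C equations removes the quadratic terms:
-444.6 x − 511.6 y = 96189.05
76.4 x − 518.8 y = 55733.90
Solving the 2×2 system: x ≈ -79.3, y ≈ -119.1 km.
Check against A (with the unrounded x, y): √((x − 105.4)²+(y − 105.6)²) = 290.87 ≈ 290.87 km. ✓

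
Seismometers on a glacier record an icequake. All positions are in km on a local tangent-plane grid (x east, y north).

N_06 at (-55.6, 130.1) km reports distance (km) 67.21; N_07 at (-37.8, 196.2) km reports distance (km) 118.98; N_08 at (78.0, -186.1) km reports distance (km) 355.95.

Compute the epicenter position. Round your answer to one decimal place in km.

Circle about each station: (x + 55.6)² + (y − 130.1)² = 67.21²; (x + 37.8)² + (y − 196.2)² = 118.98²; (x − 78.0)² + (y + 186.1)² = 355.95².
Subtracting pairs of circle equations eliminates x²+y² and gives linear equations (the radical axes):
35.6 x + 132.2 y = 10266.85
267.2 x − 632.4 y = -101483.38
Solving the 2×2 system: x ≈ -119.7, y ≈ 109.9 km.

(-119.7, 109.9)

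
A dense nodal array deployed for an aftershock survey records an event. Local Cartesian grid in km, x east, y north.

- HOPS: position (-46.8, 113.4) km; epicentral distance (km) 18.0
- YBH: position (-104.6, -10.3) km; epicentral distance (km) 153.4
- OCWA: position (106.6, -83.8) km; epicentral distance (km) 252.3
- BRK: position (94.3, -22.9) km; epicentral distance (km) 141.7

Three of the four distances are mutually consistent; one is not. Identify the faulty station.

Solve using three stations at a time. Using HOPS, YBH, OCWA (subtract circle equations pairwise → linear system) gives (x, y) ≈ (-33.8, 125.8).
Distances from that point to each station vs reported:
  HOPS: calculated 17.9 vs reported 18.0 → residual 0.1 km
  YBH: calculated 153.4 vs reported 153.4 → residual 0.0 km
  OCWA: calculated 252.3 vs reported 252.3 → residual 0.0 km
  BRK: calculated 196.3 vs reported 141.7 → residual 54.6 km
HOPS, YBH, OCWA are mutually consistent (residuals ≈ 0); BRK is off by 54.6 km.

BRK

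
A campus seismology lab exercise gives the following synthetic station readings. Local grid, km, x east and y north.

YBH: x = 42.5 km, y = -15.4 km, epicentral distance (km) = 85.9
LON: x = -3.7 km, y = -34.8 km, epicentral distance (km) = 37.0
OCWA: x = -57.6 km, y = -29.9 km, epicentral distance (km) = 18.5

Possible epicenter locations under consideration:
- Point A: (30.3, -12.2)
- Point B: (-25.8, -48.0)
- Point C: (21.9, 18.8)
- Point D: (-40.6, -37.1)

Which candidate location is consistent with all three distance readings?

Point D

For each candidate, compare |candidate − station| to the reported distance:
Point A: residuals YBH 73.3, LON 3.8, OCWA 71.2 → max 73.3 km
Point B: residuals YBH 10.2, LON 11.3, OCWA 18.1 → max 18.1 km
Point C: residuals YBH 46.0, LON 22.4, OCWA 74.7 → max 74.7 km
Point D: residuals YBH 0.0, LON 0.0, OCWA 0.0 → max 0.0 km
Only Point D has all residuals ≈ 0.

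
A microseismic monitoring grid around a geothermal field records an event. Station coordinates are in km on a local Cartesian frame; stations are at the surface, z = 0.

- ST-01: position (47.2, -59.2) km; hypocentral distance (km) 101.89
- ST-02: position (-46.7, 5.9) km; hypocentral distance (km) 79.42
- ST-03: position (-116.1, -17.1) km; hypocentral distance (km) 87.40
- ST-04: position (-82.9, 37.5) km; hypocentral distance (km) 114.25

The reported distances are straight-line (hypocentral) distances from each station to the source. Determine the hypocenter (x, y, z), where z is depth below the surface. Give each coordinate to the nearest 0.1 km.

Each station gives a sphere (x−x_i)² + (y−y_i)² + z² = d_i² (stations at z=0).
Subtracting the ST-01 sphere from ST-02 and ST-03: z² cancels, leaving linear equations in x and y:
-187.8 x + 130.2 y = 557.26
-326.6 x + 84.2 y = 10781.95
Solving: x ≈ -50.800, y ≈ -68.993 km (keep extra digits for the depth step; rounded: -50.8, -69.0).
Then from the ST-01 sphere: z² = 101.89² − (x − 47.2)² − (y + 59.2)² with x = -50.800, y = -68.993, so z ≈ 26.109 ≈ 26.1 km.

x ≈ -50.8 km, y ≈ -69.0 km, depth ≈ 26.1 km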